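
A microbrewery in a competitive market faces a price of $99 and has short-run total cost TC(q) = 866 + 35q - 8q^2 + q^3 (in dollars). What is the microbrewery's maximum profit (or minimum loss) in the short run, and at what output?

Profit = -$354 at q = 8

AVC = 35 - 8q + q^2; min AVC = $19 at q = 4. Since P = $99 ≥ min AVC, the firm produces.
MC = 35 - 16q + 3q^2. Setting P = MC and taking the root on the rising branch gives q* = 8.
TR = 99·8 = 792. TC = 866 + 280 = 1146. Profit = 792 − 1146 = -$354.
Shutting down would mean losing the fixed cost of $866, so operating at a loss of $354 is better by $512.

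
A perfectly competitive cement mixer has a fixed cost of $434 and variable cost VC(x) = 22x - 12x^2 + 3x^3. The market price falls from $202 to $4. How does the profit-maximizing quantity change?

Output falls from 6 to 0 (the firm shuts down)

AVC = 22 - 12x + 3x^2, minimized at x = 2 where min AVC = $10. MC = 22 - 24x + 9x^2.
With P = $202 above the shutdown price, P = MC gives x = 6.
At P = $4 < min AVC = $10, price no longer covers variable cost at any output, so the firm shuts down: x = 0.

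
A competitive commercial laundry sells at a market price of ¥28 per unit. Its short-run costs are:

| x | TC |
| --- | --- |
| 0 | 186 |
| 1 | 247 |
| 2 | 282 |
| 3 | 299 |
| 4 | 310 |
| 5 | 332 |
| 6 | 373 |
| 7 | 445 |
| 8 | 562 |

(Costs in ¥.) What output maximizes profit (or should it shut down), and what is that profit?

Profit at each row (π = 28x − TC): x=0: -186; x=1: -219; x=2: -226; x=3: -215; x=4: -198; x=5: -192; x=6: -205; x=7: -249; x=8: -338.
Profit is highest at x = 0. Equivalently, the lowest AVC in the table is 146/5 ≈ ¥29.20 at x = 5, and P = ¥28 falls below it — price never covers variable cost, so the firm shuts down and loses only its fixed cost.

x = 0 (shut down); profit = -¥186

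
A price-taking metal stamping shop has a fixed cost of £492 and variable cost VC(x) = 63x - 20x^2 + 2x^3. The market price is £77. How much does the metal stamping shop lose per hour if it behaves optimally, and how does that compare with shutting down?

Profit = -£100 at x = 7

AVC = 63 - 20x + 2x^2 has its minimum £13 at x = 5; price £77 clears that bar, so the firm operates.
MC = 63 - 40x + 6x^2. Setting P = MC and taking the root on the rising branch gives x* = 7.
TR = 77·7 = 539. TC = 492 + 147 = 639. Profit = 539 − 639 = -£100.
Shutting down would mean losing the fixed cost of £492, so operating at a loss of £100 is better by £392.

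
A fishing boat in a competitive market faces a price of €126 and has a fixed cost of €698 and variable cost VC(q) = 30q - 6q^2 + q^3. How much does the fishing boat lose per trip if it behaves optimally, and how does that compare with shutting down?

AVC = 30 - 6q + q^2; min AVC = €21 at q = 3. Since P = €126 ≥ min AVC, the firm produces.
With MC = 30 - 12q + 3q^2, P = MC on the upward-sloping part at q* = 8.
TR = 126·8 = 1008. TC = 698 + 368 = 1066. Profit = 1008 − 1066 = -€58.
Shutting down would mean losing the fixed cost of €698, so operating at a loss of €58 is better by €640.

Profit = -€58 at q = 8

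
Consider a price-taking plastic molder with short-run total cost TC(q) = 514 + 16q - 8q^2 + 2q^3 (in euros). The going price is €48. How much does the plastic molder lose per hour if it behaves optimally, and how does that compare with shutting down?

AVC = 16 - 8q + 2q^2 has its minimum €8 at q = 2; price €48 clears that bar, so the firm operates.
With MC = 16 - 16q + 6q^2, P = MC on the upward-sloping part at q* = 4.
TR = 48·4 = 192. TC = 514 + 64 = 578. Profit = 192 − 578 = -€386.
That loss of €386 beats the €514 the firm would lose by shutting down; producing recovers €128 of fixed cost.

Profit = -€386 at q = 4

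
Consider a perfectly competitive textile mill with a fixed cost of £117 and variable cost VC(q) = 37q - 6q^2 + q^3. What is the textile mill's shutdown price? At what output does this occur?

Short-run supply begins at min AVC. From VC = 37q - 6q^2 + q^3, AVC = 37 - 6q + q^2.
dAVC/dq = -6 + 2q = 0 gives q = 3. min AVC = 37 - 6·3 + 3^2 = 28.
So the shutdown price is £28.

£28 per unit, at q = 3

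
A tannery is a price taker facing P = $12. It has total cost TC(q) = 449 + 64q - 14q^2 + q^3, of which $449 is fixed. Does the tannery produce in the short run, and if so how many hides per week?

Variable cost is VC = 64q - 14q^2 + q^3, so AVC = VC/q = 64 - 14q + q^2 and MC = dTC/dq = 64 - 28q + 3q^2.
AVC hits its minimum where MC = AVC, at q = 7, giving min AVC = 64 - 14·7 + 7^2 = $15.
P = $12 lies below min AVC = $15; no output level covers variable cost.
Best response: produce nothing and absorb the $449 fixed cost.

Shut down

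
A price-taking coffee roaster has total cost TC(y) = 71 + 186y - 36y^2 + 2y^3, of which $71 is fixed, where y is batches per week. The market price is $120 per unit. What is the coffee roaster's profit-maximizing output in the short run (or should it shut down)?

Produce at y = 11

Variable cost is VC = 186y - 36y^2 + 2y^3, so AVC = VC/y = 186 - 36y + 2y^2 and MC = dTC/dy = 186 - 72y + 6y^2.
The AVC parabola has its vertex at y = 36/4 = 9, where AVC = 186 - 36·9 + 2·9^2 = $24.
Because $120 ≥ $24, revenue can cover variable cost; the firm operates.
Solving P = MC: 66 - 72y + 6y^2 = 0 ⇒ y = 1 or 11. On the upward-sloping branch, y* = 11.
Check: AVC at y = 11 is $32 ≤ P, so revenue covers variable cost.
Profit = P·y − TC = 120·11 − 423 = $897.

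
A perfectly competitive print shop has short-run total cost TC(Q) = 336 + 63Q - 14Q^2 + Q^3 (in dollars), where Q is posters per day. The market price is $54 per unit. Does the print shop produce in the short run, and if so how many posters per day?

Strip out fixed cost: VC = 63Q - 14Q^2 + Q^3. Then AVC = 63 - 14Q + Q^2 and MC = 63 - 28Q + 3Q^2.
The AVC parabola has its vertex at Q = 14/2 = 7, where AVC = 63 - 14·7 + 7^2 = $14.
P = $54 exceeds min AVC = $14, so the firm stays open.
Solving P = MC: 9 - 28Q + 3Q^2 = 0 ⇒ Q = 1/3 or 9. On the upward-sloping branch, Q* = 9.
Check: AVC at Q = 9 is $18 ≤ P, so revenue covers variable cost.
Profit = P·Q − TC = 54·9 − 498 = -$12, a loss, but smaller than the $336 fixed cost the firm would lose by shutting down.

Produce at Q = 9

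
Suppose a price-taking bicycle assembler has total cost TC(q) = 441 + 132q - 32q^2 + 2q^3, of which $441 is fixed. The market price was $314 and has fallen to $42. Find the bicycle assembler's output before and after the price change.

MC = 132 - 64q + 6q^2; the shutdown threshold is min AVC = $4 (at q = 8).
At P = $314 ≥ min AVC, set P = MC on the rising branch: q = 13.
At P = $42 ≥ min AVC, set P = MC: q = 9. The firm stays open but cuts output.

Output falls from 13 to 9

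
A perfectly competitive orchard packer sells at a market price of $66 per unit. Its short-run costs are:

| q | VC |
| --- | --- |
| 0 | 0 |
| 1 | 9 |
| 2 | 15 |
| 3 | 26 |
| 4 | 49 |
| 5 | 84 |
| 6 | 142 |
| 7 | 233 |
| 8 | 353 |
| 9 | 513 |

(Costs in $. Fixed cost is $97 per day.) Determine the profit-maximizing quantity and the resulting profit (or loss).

q = 6; profit = $157

Compute π = P·q − TC at each output: q=0: -97; q=1: -40; q=2: 20; q=3: 75; q=4: 118; q=5: 149; q=6: 157; q=7: 132; q=8: 78; q=9: -16.
Profit is maximized at q = 6. AVC there is 142/6 = $23.67 ≤ P, so producing beats shutting down (which would give -$97).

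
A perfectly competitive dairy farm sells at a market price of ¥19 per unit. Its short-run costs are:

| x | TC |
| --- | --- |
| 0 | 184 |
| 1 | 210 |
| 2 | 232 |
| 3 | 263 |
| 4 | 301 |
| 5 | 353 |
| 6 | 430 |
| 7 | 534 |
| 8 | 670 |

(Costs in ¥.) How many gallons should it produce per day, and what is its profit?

x = 0 (shut down); profit = -¥184

Profit at each row (π = 19x − TC): x=0: -184; x=1: -191; x=2: -194; x=3: -206; x=4: -225; x=5: -258; x=6: -316; x=7: -401; x=8: -518.
Profit is highest at x = 0. Equivalently, the lowest AVC in the table is 48/2 ≈ ¥24 at x = 2, and P = ¥19 falls below it — price never covers variable cost, so the firm shuts down and loses only its fixed cost.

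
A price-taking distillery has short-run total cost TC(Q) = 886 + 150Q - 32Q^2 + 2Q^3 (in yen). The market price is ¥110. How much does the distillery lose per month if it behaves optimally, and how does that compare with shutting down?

AVC = 150 - 32Q + 2Q^2 has its minimum ¥22 at Q = 8; price ¥110 clears that bar, so the firm operates.
With MC = 150 - 64Q + 6Q^2, P = MC on the upward-sloping part at Q* = 10.
TR = 110·10 = 1100. TC = 886 + 300 = 1186. Profit = 1100 − 1186 = -¥86.
Shutting down would mean losing the fixed cost of ¥886, so operating at a loss of ¥86 is better by ¥800.

Profit = -¥86 at Q = 10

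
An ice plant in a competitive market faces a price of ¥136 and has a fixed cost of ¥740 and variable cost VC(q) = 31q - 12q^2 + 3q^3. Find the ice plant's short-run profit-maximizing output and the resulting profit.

Profit = -¥290 at q = 5

AVC = 31 - 12q + 3q^2 has its minimum ¥19 at q = 2; price ¥136 clears that bar, so the firm operates.
With MC = 31 - 24q + 9q^2, P = MC on the upward-sloping part at q* = 5.
TR = 136·5 = 680. TC = 740 + 230 = 970. Profit = 680 − 970 = -¥290.
By producing, the firm covers all variable cost plus ¥450 of fixed cost; shutting down would lose the full ¥740.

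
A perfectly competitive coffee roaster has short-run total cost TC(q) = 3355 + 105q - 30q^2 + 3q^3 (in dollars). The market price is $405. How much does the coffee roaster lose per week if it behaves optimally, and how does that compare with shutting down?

Profit = -$355 at q = 10

AVC = 105 - 30q + 3q^2 has its minimum $30 at q = 5; price $405 clears that bar, so the firm operates.
MC = 105 - 60q + 9q^2. Setting P = MC and taking the root on the rising branch gives q* = 10.
TR = 405·10 = 4050. TC = 3355 + 1050 = 4405. Profit = 4050 − 4405 = -$355.
That loss of $355 beats the $3355 the firm would lose by shutting down; producing recovers $3000 of fixed cost.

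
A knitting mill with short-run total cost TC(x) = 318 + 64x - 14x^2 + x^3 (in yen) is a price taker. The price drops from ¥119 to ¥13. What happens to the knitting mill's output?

Output falls from 11 to 0 (the firm shuts down)

MC = 64 - 28x + 3x^2; the shutdown threshold is min AVC = ¥15 (at x = 7).
With P = ¥119 above the shutdown price, P = MC gives x = 11.
At P = ¥13 < min AVC = ¥15, price no longer covers variable cost at any output, so the firm shuts down: x = 0.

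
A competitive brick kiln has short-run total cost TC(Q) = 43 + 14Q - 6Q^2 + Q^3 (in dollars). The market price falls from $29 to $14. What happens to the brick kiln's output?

Output falls from 5 to 4

AVC = 14 - 6Q + Q^2, minimized at Q = 3 where min AVC = $5. MC = 14 - 12Q + 3Q^2.
With P = $29 above the shutdown price, P = MC gives Q = 5.
At P = $14 ≥ min AVC, set P = MC: Q = 4. The firm stays open but cuts output.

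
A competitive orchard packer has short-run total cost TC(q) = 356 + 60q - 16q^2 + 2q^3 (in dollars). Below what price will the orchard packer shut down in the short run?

The firm shuts down when price falls below the minimum of average variable cost. AVC = VC/q = 60 - 16q + 2q^2.
At the minimum of AVC, MC = AVC. MC = 60 - 32q + 6q^2; setting MC = AVC gives 4q^2 - 16q = 0, so q = 4. min AVC = 28.
So the shutdown price is $28.

$28 per unit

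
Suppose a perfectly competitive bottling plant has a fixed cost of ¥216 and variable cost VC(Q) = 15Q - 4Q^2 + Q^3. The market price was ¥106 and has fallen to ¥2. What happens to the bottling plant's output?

MC = 15 - 8Q + 3Q^2; the shutdown threshold is min AVC = ¥11 (at Q = 2).
With P = ¥106 above the shutdown price, P = MC gives Q = 7.
At P = ¥2 < min AVC = ¥11, price no longer covers variable cost at any output, so the firm shuts down: Q = 0.

Output falls from 7 to 0 (the firm shuts down)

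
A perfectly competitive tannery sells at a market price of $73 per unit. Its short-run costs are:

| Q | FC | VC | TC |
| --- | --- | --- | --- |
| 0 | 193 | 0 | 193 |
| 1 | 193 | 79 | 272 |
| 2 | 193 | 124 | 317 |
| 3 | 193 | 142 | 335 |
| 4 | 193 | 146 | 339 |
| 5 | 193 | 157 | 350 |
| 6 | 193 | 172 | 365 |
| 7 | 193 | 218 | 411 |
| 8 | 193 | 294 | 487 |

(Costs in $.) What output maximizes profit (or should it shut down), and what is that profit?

Compute π = P·Q − TC at each output: Q=0: -193; Q=1: -199; Q=2: -171; Q=3: -116; Q=4: -47; Q=5: 15; Q=6: 73; Q=7: 100; Q=8: 97.
Profit is maximized at Q = 7. AVC there is 218/7 = $31.14 ≤ P, so producing beats shutting down (which would give -$193).

Q = 7; profit = $100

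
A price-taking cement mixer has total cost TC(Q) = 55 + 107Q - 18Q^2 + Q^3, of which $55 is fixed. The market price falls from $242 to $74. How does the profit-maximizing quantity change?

AVC = 107 - 18Q + Q^2, minimized at Q = 9 where min AVC = $26. MC = 107 - 36Q + 3Q^2.
At P = $242 ≥ min AVC, set P = MC on the rising branch: Q = 15.
At P = $74 ≥ min AVC, set P = MC: Q = 11. The firm stays open but cuts output.

Output falls from 15 to 11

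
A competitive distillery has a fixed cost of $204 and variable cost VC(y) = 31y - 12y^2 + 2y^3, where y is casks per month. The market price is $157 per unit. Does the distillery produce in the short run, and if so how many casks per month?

Produce at y = 7

Strip out fixed cost: VC = 31y - 12y^2 + 2y^3. Then AVC = 31 - 12y + 2y^2 and MC = 31 - 24y + 6y^2.
AVC is minimized where dAVC/dy = -12 + 4y = 0, at y = 3; min AVC = 31 - 12·3 + 2·3^2 = $13.
P = $157 exceeds min AVC = $13, so the firm stays open.
Solving P = MC: -126 - 24y + 6y^2 = 0 ⇒ y = -3 or 7. On the upward-sloping branch, y* = 7.
Check: AVC at y = 7 is $45 ≤ P, so revenue covers variable cost.
Profit = P·y − TC = 157·7 − 519 = $580.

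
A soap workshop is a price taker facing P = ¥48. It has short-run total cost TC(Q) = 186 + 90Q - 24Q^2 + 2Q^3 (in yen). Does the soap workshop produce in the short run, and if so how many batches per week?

Produce at Q = 7

From TC, MC = TC'(Q) = 90 - 48Q + 6Q^2 and AVC = VC/Q = 90 - 24Q + 2Q^2.
AVC is minimized where dAVC/dQ = -24 + 4Q = 0, at Q = 6; min AVC = 90 - 24·6 + 2·6^2 = ¥18.
P = ¥48 exceeds min AVC = ¥18, so the firm stays open.
Solving P = MC: 42 - 48Q + 6Q^2 = 0 ⇒ Q = 1 or 7. On the upward-sloping branch, Q* = 7.
Check: AVC at Q = 7 is ¥20 ≤ P, so revenue covers variable cost.
Profit = P·Q − TC = 48·7 − 326 = ¥10.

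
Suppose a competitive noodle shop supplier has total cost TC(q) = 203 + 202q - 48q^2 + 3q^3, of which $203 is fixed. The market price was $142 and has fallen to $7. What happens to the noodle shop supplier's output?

Output falls from 10 to 0 (the firm shuts down)

AVC = 202 - 48q + 3q^2, minimized at q = 8 where min AVC = $10. MC = 202 - 96q + 9q^2.
At P = $142 ≥ min AVC, set P = MC on the rising branch: q = 10.
At P = $7 < min AVC = $10, price no longer covers variable cost at any output, so the firm shuts down: q = 0.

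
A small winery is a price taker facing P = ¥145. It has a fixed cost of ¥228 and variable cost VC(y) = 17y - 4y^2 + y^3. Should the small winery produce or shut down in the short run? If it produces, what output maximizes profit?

From TC, MC = TC'(y) = 17 - 8y + 3y^2 and AVC = VC/y = 17 - 4y + y^2.
AVC is minimized where dAVC/dy = -4 + 2y = 0, at y = 2; min AVC = 17 - 4·2 + 2^2 = ¥13.
Since P = ¥145 ≥ min AVC = ¥13, price covers variable cost and the firm should produce.
Set P = MC: 145 = 17 - 8y + 3y^2 → -128 - 8y + 3y^2 = 0. The roots are y = -16/3 and y = 8; the profit-maximizing output is on the rising part of MC, so y* = 8.
Check: AVC at y = 8 is ¥49 ≤ P, so revenue covers variable cost.
Profit = P·y − TC = 145·8 − 620 = ¥540.

Produce at y = 8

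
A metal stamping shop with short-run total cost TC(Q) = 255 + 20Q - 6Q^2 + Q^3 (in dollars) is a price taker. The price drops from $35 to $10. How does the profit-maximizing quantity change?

MC = 20 - 12Q + 3Q^2; the shutdown threshold is min AVC = $11 (at Q = 3).
With P = $35 above the shutdown price, P = MC gives Q = 5.
At P = $10 < min AVC = $11, price no longer covers variable cost at any output, so the firm shuts down: Q = 0.

Output falls from 5 to 0 (the firm shuts down)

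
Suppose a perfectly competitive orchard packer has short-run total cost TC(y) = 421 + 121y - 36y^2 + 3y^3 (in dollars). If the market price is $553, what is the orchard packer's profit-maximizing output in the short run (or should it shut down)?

From TC, MC = TC'(y) = 121 - 72y + 9y^2 and AVC = VC/y = 121 - 36y + 3y^2.
AVC hits its minimum where MC = AVC, at y = 6, giving min AVC = 121 - 36·6 + 3·6^2 = $13.
Because $553 ≥ $13, revenue can cover variable cost; the firm operates.
P = MC gives -432 - 72y + 9y^2 = 0, with roots -4 and 12. Take the larger (rising MC): y* = 12.
Check: AVC at y = 12 is $121 ≤ P, so revenue covers variable cost.
Profit = P·y − TC = 553·12 − 1873 = $4763.

Produce at y = 12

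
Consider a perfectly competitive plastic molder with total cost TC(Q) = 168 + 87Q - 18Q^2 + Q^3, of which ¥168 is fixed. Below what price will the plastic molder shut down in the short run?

¥6 per unit

The shutdown price is the minimum of AVC. VC = 87Q - 18Q^2 + Q^3, so AVC = 87 - 18Q + Q^2.
At the minimum of AVC, MC = AVC. MC = 87 - 36Q + 3Q^2; setting MC = AVC gives 2Q^2 - 18Q = 0, so Q = 9. min AVC = 6.
So the shutdown price is ¥6.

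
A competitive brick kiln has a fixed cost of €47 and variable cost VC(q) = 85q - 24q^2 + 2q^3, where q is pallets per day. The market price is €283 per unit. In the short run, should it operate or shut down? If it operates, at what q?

Produce at q = 11

Variable cost is VC = 85q - 24q^2 + 2q^3, so AVC = VC/q = 85 - 24q + 2q^2 and MC = dTC/dq = 85 - 48q + 6q^2.
AVC is minimized where dAVC/dq = -24 + 4q = 0, at q = 6; min AVC = 85 - 24·6 + 2·6^2 = €13.
Since P = €283 ≥ min AVC = €13, price covers variable cost and the firm should produce.
P = MC gives -198 - 48q + 6q^2 = 0, with roots -3 and 11. Take the larger (rising MC): q* = 11.
Check: AVC at q = 11 is €63 ≤ P, so revenue covers variable cost.
Profit = P·q − TC = 283·11 − 740 = €2373.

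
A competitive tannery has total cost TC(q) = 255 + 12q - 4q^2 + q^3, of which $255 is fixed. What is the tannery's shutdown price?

$8 per unit

Short-run supply begins at min AVC. From VC = 12q - 4q^2 + q^3, AVC = 12 - 4q + q^2.
At the minimum of AVC, MC = AVC. MC = 12 - 8q + 3q^2; setting MC = AVC gives 2q^2 - 4q = 0, so q = 2. min AVC = 8.
The firm shuts down for any P below $8.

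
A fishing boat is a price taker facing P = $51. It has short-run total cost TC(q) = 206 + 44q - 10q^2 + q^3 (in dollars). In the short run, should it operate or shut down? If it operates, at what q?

Produce at q = 7

Variable cost is VC = 44q - 10q^2 + q^3, so AVC = VC/q = 44 - 10q + q^2 and MC = dTC/dq = 44 - 20q + 3q^2.
AVC hits its minimum where MC = AVC, at q = 5, giving min AVC = 44 - 10·5 + 5^2 = $19.
Since P = $51 ≥ min AVC = $19, price covers variable cost and the firm should produce.
P = MC gives -7 - 20q + 3q^2 = 0, with roots -1/3 and 7. Take the larger (rising MC): q* = 7.
Check: AVC at q = 7 is $23 ≤ P, so revenue covers variable cost.
Profit = P·q − TC = 51·7 − 367 = -$10, a loss, but smaller than the $206 fixed cost the firm would lose by shutting down.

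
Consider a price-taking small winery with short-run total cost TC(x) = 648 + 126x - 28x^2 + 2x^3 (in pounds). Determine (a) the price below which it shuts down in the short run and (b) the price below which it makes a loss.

Shutdown price = min AVC. AVC = 126 - 28x + 2x^2, with vertex at x = 7 and minimum £28.
ATC = 648/x + 126 - 28x + 2x^2. Setting dATC/dx = −648/x^2 − 28 + 4x = 0 gives x = 9 (since 4·9^3 − 28·9^2 = 648).
min ATC = 648/9 + 126 − 28·9 + 2·9^2 = £108. That is the break-even price.
For £28 ≤ P < £108 the firm produces at a loss; below £28 it shuts down.

Shutdown price = £28; break-even price = £108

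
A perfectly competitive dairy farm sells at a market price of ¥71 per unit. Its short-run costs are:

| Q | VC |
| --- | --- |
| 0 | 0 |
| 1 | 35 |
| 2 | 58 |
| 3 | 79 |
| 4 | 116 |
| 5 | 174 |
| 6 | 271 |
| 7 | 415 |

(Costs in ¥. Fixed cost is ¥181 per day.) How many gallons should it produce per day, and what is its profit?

Q = 5; profit = ¥0

Tabulate TR − TC: Q=0: -181; Q=1: -145; Q=2: -97; Q=3: -47; Q=4: -13; Q=5: 0; Q=6: -26; Q=7: -99.
Profit is maximized at Q = 5. AVC there is 174/5 = ¥34.80 ≤ P, so producing beats shutting down (which would give -¥181).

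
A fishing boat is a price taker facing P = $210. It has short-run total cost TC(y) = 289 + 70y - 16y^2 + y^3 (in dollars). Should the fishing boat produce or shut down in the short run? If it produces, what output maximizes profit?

From TC, MC = TC'(y) = 70 - 32y + 3y^2 and AVC = VC/y = 70 - 16y + y^2.
AVC is minimized where dAVC/dy = -16 + 2y = 0, at y = 8; min AVC = 70 - 16·8 + 8^2 = $6.
Since P = $210 ≥ min AVC = $6, price covers variable cost and the firm should produce.
Set P = MC: 210 = 70 - 32y + 3y^2 → -140 - 32y + 3y^2 = 0. The roots are y = -10/3 and y = 14; the profit-maximizing output is on the rising part of MC, so y* = 14.
Check: AVC at y = 14 is $42 ≤ P, so revenue covers variable cost.
Profit = P·y − TC = 210·14 − 877 = $2063.

Produce at y = 14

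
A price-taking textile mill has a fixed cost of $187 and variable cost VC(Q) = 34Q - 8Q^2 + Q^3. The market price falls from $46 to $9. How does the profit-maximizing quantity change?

AVC = 34 - 8Q + Q^2, minimized at Q = 4 where min AVC = $18. MC = 34 - 16Q + 3Q^2.
With P = $46 above the shutdown price, P = MC gives Q = 6.
At P = $9 < min AVC = $18, price no longer covers variable cost at any output, so the firm shuts down: Q = 0.

Output falls from 6 to 0 (the firm shuts down)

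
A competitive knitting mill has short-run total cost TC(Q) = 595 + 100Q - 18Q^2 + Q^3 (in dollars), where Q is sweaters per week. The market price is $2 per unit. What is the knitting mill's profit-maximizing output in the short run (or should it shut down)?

Shut down

Variable cost is VC = 100Q - 18Q^2 + Q^3, so AVC = VC/Q = 100 - 18Q + Q^2 and MC = dTC/dQ = 100 - 36Q + 3Q^2.
The AVC parabola has its vertex at Q = 18/2 = 9, where AVC = 100 - 18·9 + 9^2 = $19.
Since P = $2 < min AVC = $19, price fails to cover variable cost at any output.
Best response: produce nothing and absorb the $595 fixed cost.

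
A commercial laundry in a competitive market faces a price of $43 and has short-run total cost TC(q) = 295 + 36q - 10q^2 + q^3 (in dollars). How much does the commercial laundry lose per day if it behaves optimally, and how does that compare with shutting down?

Profit = -$99 at q = 7

AVC = 36 - 10q + q^2; min AVC = $11 at q = 5. Since P = $43 ≥ min AVC, the firm produces.
MC = 36 - 20q + 3q^2. Setting P = MC and taking the root on the rising branch gives q* = 7.
TR = 43·7 = 301. TC = 295 + 105 = 400. Profit = 301 − 400 = -$99.
That loss of $99 beats the $295 the firm would lose by shutting down; producing recovers $196 of fixed cost.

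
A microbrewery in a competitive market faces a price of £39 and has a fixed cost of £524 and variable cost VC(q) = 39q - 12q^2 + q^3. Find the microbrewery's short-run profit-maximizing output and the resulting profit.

AVC = 39 - 12q + q^2 has its minimum £3 at q = 6; price £39 clears that bar, so the firm operates.
With MC = 39 - 24q + 3q^2, P = MC on the upward-sloping part at q* = 8.
TR = 39·8 = 312. TC = 524 + 56 = 580. Profit = 312 − 580 = -£268.
Shutting down would mean losing the fixed cost of £524, so operating at a loss of £268 is better by £256.

Profit = -£268 at q = 8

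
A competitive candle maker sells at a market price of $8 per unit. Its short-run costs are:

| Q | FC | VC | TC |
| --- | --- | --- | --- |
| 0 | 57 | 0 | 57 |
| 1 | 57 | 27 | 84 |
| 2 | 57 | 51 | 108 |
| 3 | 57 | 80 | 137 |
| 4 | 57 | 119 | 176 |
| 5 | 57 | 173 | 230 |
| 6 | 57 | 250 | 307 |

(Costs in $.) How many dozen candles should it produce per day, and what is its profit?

Q = 0 (shut down); profit = -$57

Tabulate TR − TC: Q=0: -57; Q=1: -76; Q=2: -92; Q=3: -113; Q=4: -144; Q=5: -190; Q=6: -259.
Profit is highest at Q = 0. Equivalently, the lowest AVC in the table is 51/2 ≈ $25.50 at Q = 2, and P = $8 falls below it — price never covers variable cost, so the firm shuts down and loses only its fixed cost.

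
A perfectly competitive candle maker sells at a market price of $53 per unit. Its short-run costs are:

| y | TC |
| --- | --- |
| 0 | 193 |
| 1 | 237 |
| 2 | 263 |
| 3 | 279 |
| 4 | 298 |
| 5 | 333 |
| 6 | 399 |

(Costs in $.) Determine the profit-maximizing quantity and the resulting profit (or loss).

y = 5; profit = -$68

Compute π = P·y − TC at each output: y=0: -193; y=1: -184; y=2: -157; y=3: -120; y=4: -86; y=5: -68; y=6: -81.
Profit is maximized at y = 5. AVC there is 140/5 = $28 ≤ P, so producing beats shutting down (which would give -$193).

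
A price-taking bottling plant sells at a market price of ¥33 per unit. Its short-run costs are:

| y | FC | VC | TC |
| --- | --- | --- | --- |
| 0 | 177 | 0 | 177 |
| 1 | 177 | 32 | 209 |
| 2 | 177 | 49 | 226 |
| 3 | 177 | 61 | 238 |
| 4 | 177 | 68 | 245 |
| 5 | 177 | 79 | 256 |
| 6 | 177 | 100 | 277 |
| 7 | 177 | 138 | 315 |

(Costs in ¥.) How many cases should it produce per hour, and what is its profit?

Compute π = P·y − TC at each output: y=0: -177; y=1: -176; y=2: -160; y=3: -139; y=4: -113; y=5: -91; y=6: -79; y=7: -84.
Profit is maximized at y = 6. AVC there is 100/6 = ¥16.67 ≤ P, so producing beats shutting down (which would give -¥177).

y = 6; profit = -¥79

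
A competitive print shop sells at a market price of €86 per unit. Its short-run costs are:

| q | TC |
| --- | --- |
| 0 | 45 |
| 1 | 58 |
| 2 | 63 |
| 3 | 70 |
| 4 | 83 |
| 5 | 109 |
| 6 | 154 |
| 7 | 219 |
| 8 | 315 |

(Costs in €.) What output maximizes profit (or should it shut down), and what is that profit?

Compute π = P·q − TC at each output: q=0: -45; q=1: 28; q=2: 109; q=3: 188; q=4: 261; q=5: 321; q=6: 362; q=7: 383; q=8: 373.
Profit is maximized at q = 7. AVC there is 174/7 = €24.86 ≤ P, so producing beats shutting down (which would give -€45).

q = 7; profit = €383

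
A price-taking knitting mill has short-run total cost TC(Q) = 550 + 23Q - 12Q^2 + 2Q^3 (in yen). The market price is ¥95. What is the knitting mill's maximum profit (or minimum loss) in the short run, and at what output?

AVC = 23 - 12Q + 2Q^2 has its minimum ¥5 at Q = 3; price ¥95 clears that bar, so the firm operates.
With MC = 23 - 24Q + 6Q^2, P = MC on the upward-sloping part at Q* = 6.
TR = 95·6 = 570. TC = 550 + 138 = 688. Profit = 570 − 688 = -¥118.
That loss of ¥118 beats the ¥550 the firm would lose by shutting down; producing recovers ¥432 of fixed cost.

Profit = -¥118 at Q = 6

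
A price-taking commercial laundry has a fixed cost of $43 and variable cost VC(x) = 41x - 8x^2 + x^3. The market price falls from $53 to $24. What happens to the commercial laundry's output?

MC = 41 - 16x + 3x^2; the shutdown threshold is min AVC = $25 (at x = 4).
With P = $53 above the shutdown price, P = MC gives x = 6.
At P = $24 < min AVC = $25, price no longer covers variable cost at any output, so the firm shuts down: x = 0.

Output falls from 6 to 0 (the firm shuts down)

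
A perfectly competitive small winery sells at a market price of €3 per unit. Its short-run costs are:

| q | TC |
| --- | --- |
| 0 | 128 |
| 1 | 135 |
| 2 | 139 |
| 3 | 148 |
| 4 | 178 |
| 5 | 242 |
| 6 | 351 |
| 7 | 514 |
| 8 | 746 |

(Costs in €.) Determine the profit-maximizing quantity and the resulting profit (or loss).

Tabulate TR − TC: q=0: -128; q=1: -132; q=2: -133; q=3: -139; q=4: -166; q=5: -227; q=6: -333; q=7: -493; q=8: -722.
Profit is highest at q = 0. Equivalently, the lowest AVC in the table is 11/2 ≈ €5.50 at q = 2, and P = €3 falls below it — price never covers variable cost, so the firm shuts down and loses only its fixed cost.

q = 0 (shut down); profit = -€128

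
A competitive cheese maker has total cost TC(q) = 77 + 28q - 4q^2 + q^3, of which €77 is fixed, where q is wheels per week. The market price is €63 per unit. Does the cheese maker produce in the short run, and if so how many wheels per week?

Produce at q = 5

Variable cost is VC = 28q - 4q^2 + q^3, so AVC = VC/q = 28 - 4q + q^2 and MC = dTC/dq = 28 - 8q + 3q^2.
AVC is minimized where dAVC/dq = -4 + 2q = 0, at q = 2; min AVC = 28 - 4·2 + 2^2 = €24.
P = €63 exceeds min AVC = €24, so the firm stays open.
P = MC gives -35 - 8q + 3q^2 = 0, with roots -7/3 and 5. Take the larger (rising MC): q* = 5.
Check: AVC at q = 5 is €33 ≤ P, so revenue covers variable cost.
Profit = P·q − TC = 63·5 − 242 = €73.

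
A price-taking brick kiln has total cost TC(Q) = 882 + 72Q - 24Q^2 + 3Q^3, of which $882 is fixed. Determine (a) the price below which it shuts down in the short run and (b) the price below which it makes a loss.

Shutdown price = $24; break-even price = $177

AVC = 72 - 24Q + 3Q^2; minimized at Q = 4, giving min AVC = $24. That is the shutdown price.
ATC = 882/Q + 72 - 24Q + 3Q^2. Setting dATC/dQ = −882/Q^2 − 24 + 6Q = 0 gives Q = 7 (since 6·7^3 − 24·7^2 = 882).
min ATC = 882/7 + 72 − 24·7 + 3·7^2 = $177. That is the break-even price.
For $24 ≤ P < $177 the firm produces at a loss; below $24 it shuts down.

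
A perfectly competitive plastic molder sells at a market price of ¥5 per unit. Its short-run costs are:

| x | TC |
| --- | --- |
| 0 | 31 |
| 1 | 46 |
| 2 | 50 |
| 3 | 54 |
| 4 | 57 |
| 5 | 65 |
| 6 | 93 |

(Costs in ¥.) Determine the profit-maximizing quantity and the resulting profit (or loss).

x = 0 (shut down); profit = -¥31

Tabulate TR − TC: x=0: -31; x=1: -41; x=2: -40; x=3: -39; x=4: -37; x=5: -40; x=6: -63.
Profit is highest at x = 0. Equivalently, the lowest AVC in the table is 26/4 ≈ ¥6.50 at x = 4, and P = ¥5 falls below it — price never covers variable cost, so the firm shuts down and loses only its fixed cost.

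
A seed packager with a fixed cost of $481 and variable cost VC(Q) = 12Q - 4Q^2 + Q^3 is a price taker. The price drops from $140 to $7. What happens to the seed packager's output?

MC = 12 - 8Q + 3Q^2; the shutdown threshold is min AVC = $8 (at Q = 2).
With P = $140 above the shutdown price, P = MC gives Q = 8.
At P = $7 < min AVC = $8, price no longer covers variable cost at any output, so the firm shuts down: Q = 0.

Output falls from 8 to 0 (the firm shuts down)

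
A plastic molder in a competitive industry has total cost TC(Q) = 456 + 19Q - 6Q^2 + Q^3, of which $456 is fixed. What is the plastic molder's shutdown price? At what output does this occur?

$10 per unit, at Q = 3

The firm shuts down when price falls below the minimum of average variable cost. AVC = VC/Q = 19 - 6Q + Q^2.
dAVC/dQ = -6 + 2Q = 0 gives Q = 3. min AVC = 19 - 6·3 + 3^2 = 10.
So the shutdown price is $10.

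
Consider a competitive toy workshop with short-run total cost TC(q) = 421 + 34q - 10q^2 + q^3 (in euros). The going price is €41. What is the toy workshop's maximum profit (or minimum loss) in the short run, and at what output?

Profit = -€225 at q = 7

AVC = 34 - 10q + q^2 has its minimum €9 at q = 5; price €41 clears that bar, so the firm operates.
With MC = 34 - 20q + 3q^2, P = MC on the upward-sloping part at q* = 7.
TR = 41·7 = 287. TC = 421 + 91 = 512. Profit = 287 − 512 = -€225.
Shutting down would mean losing the fixed cost of €421, so operating at a loss of €225 is better by €196.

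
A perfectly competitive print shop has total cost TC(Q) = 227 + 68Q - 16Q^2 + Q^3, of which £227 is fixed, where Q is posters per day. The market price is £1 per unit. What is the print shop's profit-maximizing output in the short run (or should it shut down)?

Shut down

Strip out fixed cost: VC = 68Q - 16Q^2 + Q^3. Then AVC = 68 - 16Q + Q^2 and MC = 68 - 32Q + 3Q^2.
The AVC parabola has its vertex at Q = 16/2 = 8, where AVC = 68 - 16·8 + 8^2 = £4.
P = £1 lies below min AVC = £4; no output level covers variable cost.
Shutting down limits the loss to fixed cost, £227.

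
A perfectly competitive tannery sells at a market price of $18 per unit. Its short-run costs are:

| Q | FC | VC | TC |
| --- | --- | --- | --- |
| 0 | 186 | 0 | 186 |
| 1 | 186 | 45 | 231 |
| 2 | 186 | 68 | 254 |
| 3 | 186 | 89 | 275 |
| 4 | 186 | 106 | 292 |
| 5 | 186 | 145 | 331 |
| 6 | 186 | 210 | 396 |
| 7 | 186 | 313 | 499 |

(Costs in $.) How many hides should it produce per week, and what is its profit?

Q = 0 (shut down); profit = -$186

Compute π = P·Q − TC at each output: Q=0: -186; Q=1: -213; Q=2: -218; Q=3: -221; Q=4: -220; Q=5: -241; Q=6: -288; Q=7: -373.
Profit is highest at Q = 0. Equivalently, the lowest AVC in the table is 106/4 ≈ $26.50 at Q = 4, and P = $18 falls below it — price never covers variable cost, so the firm shuts down and loses only its fixed cost.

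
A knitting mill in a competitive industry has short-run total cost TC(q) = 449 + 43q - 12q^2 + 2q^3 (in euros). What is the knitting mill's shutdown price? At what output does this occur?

€25 per unit, at q = 3

The shutdown price is the minimum of AVC. VC = 43q - 12q^2 + 2q^3, so AVC = 43 - 12q + 2q^2.
At the minimum of AVC, MC = AVC. MC = 43 - 24q + 6q^2; setting MC = AVC gives 4q^2 - 12q = 0, so q = 3. min AVC = 25.
So the shutdown price is €25.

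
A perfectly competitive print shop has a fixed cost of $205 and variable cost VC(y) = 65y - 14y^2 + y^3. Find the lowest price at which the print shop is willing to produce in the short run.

The firm shuts down when price falls below the minimum of average variable cost. AVC = VC/y = 65 - 14y + y^2.
At the minimum of AVC, MC = AVC. MC = 65 - 28y + 3y^2; setting MC = AVC gives 2y^2 - 14y = 0, so y = 7. min AVC = 16.
For P < $16 the firm produces nothing.

$16 per unit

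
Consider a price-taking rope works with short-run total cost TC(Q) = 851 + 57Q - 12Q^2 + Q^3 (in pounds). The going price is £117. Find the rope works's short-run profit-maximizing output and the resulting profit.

Profit = -£51 at Q = 10

AVC = 57 - 12Q + Q^2; min AVC = £21 at Q = 6. Since P = £117 ≥ min AVC, the firm produces.
With MC = 57 - 24Q + 3Q^2, P = MC on the upward-sloping part at Q* = 10.
TR = 117·10 = 1170. TC = 851 + 370 = 1221. Profit = 1170 − 1221 = -£51.
Shutting down would mean losing the fixed cost of £851, so operating at a loss of £51 is better by £800.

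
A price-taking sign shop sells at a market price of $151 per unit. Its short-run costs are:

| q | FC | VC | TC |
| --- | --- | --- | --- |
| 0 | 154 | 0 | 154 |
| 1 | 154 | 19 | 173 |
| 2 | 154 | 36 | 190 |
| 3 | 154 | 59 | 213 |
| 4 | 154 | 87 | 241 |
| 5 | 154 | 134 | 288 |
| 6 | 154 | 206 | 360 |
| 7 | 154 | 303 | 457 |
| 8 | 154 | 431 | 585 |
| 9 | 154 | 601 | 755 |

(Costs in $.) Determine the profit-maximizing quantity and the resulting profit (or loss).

Profit at each row (π = 151q − TC): q=0: -154; q=1: -22; q=2: 112; q=3: 240; q=4: 363; q=5: 467; q=6: 546; q=7: 600; q=8: 623; q=9: 604.
Profit is maximized at q = 8. AVC there is 431/8 = $53.88 ≤ P, so producing beats shutting down (which would give -$154).

q = 8; profit = $623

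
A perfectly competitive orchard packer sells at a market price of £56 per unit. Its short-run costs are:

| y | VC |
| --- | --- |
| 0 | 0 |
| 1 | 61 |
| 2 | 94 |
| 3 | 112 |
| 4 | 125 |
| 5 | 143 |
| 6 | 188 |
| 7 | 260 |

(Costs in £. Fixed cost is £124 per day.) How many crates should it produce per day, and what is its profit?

y = 6; profit = £24

Profit at each row (π = 56y − TC): y=0: -124; y=1: -129; y=2: -106; y=3: -68; y=4: -25; y=5: 13; y=6: 24; y=7: 8.
Profit is maximized at y = 6. AVC there is 188/6 = £31.33 ≤ P, so producing beats shutting down (which would give -£124).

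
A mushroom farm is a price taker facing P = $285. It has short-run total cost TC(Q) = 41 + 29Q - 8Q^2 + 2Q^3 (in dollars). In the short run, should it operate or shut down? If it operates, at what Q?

From TC, MC = TC'(Q) = 29 - 16Q + 6Q^2 and AVC = VC/Q = 29 - 8Q + 2Q^2.
AVC is minimized where dAVC/dQ = -8 + 4Q = 0, at Q = 2; min AVC = 29 - 8·2 + 2·2^2 = $21.
P = $285 exceeds min AVC = $21, so the firm stays open.
P = MC gives -256 - 16Q + 6Q^2 = 0, with roots -16/3 and 8. Take the larger (rising MC): Q* = 8.
Check: AVC at Q = 8 is $93 ≤ P, so revenue covers variable cost.
Profit = P·Q − TC = 285·8 − 785 = $1495.

Produce at Q = 8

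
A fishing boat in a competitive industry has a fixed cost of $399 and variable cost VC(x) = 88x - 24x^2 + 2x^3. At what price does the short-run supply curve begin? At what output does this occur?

The firm shuts down when price falls below the minimum of average variable cost. AVC = VC/x = 88 - 24x + 2x^2.
At the minimum of AVC, MC = AVC. MC = 88 - 48x + 6x^2; setting MC = AVC gives 4x^2 - 24x = 0, so x = 6. min AVC = 16.
The firm shuts down for any P below $16.

$16 per unit, at x = 6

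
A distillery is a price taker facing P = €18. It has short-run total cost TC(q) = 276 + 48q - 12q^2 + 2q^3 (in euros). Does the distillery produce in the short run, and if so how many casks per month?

Shut down

Variable cost is VC = 48q - 12q^2 + 2q^3, so AVC = VC/q = 48 - 12q + 2q^2 and MC = dTC/dq = 48 - 24q + 6q^2.
The AVC parabola has its vertex at q = 12/4 = 3, where AVC = 48 - 12·3 + 2·3^2 = €30.
Since P = €18 < min AVC = €30, price fails to cover variable cost at any output.
Best response: produce nothing and absorb the €276 fixed cost.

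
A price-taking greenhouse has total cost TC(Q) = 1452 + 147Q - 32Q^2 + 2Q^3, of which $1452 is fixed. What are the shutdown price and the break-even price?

AVC = 147 - 32Q + 2Q^2; minimized at Q = 8, giving min AVC = $19. That is the shutdown price.
ATC = 1452/Q + 147 - 32Q + 2Q^2. Setting dATC/dQ = −1452/Q^2 − 32 + 4Q = 0 gives Q = 11 (since 4·11^3 − 32·11^2 = 1452).
min ATC = 1452/11 + 147 − 32·11 + 2·11^2 = $169. That is the break-even price.
Between these two prices the firm operates at a loss; above $169 it earns a profit.

Shutdown price = $19; break-even price = $169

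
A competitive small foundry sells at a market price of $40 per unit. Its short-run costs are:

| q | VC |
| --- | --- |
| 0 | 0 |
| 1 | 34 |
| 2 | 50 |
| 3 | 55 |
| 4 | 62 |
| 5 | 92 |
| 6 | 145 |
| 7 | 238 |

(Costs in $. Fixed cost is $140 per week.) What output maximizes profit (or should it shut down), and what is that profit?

q = 5; profit = -$32

Compute π = P·q − TC at each output: q=0: -140; q=1: -134; q=2: -110; q=3: -75; q=4: -42; q=5: -32; q=6: -45; q=7: -98.
Profit is maximized at q = 5. AVC there is 92/5 = $18.40 ≤ P, so producing beats shutting down (which would give -$140).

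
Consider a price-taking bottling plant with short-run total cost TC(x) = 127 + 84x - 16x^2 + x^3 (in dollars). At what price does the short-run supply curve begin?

Short-run supply begins at min AVC. From VC = 84x - 16x^2 + x^3, AVC = 84 - 16x + x^2.
At the minimum of AVC, MC = AVC. MC = 84 - 32x + 3x^2; setting MC = AVC gives 2x^2 - 16x = 0, so x = 8. min AVC = 20.
For P < $20 the firm produces nothing.

$20 per unit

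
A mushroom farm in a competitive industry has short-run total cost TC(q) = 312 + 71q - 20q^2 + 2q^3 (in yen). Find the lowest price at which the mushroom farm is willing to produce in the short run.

¥21 per unit

The shutdown price is the minimum of AVC. VC = 71q - 20q^2 + 2q^3, so AVC = 71 - 20q + 2q^2.
dAVC/dq = -20 + 4q = 0 gives q = 5. min AVC = 71 - 20·5 + 2·5^2 = 21.
The firm shuts down for any P below ¥21.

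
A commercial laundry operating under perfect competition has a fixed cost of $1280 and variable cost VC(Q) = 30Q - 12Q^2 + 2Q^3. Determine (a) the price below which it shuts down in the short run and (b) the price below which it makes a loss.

Shutdown price = min AVC. AVC = 30 - 12Q + 2Q^2, with vertex at Q = 3 and minimum $12.
ATC = 1280/Q + 30 - 12Q + 2Q^2. Setting dATC/dQ = −1280/Q^2 − 12 + 4Q = 0 gives Q = 8 (since 4·8^3 − 12·8^2 = 1280).
min ATC = 1280/8 + 30 − 12·8 + 2·8^2 = $222. That is the break-even price.
For $12 ≤ P < $222 the firm produces at a loss; below $12 it shuts down.

Shutdown price = $12; break-even price = $222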